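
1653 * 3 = 4959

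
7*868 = 6076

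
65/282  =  65/282 =0.23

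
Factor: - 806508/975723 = - 268836/325241 = -2^2*3^1*7^( - 1)*43^1*97^ ( - 1 )*479^( - 1)*521^1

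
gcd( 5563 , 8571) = 1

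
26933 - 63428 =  - 36495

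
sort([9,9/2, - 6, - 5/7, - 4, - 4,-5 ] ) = [ - 6,-5, - 4, - 4,  -  5/7 , 9/2,9]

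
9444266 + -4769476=4674790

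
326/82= 163/41 = 3.98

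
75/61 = 75/61= 1.23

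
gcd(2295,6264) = 27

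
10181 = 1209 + 8972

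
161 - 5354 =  - 5193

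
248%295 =248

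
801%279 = 243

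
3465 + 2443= 5908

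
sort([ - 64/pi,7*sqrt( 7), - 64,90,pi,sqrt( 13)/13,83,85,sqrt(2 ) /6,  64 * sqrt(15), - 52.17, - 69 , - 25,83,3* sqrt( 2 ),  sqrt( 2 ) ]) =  [ - 69, - 64,-52.17, - 25,-64/pi,sqrt(2) /6,sqrt( 13)/13, sqrt( 2 ), pi, 3*sqrt( 2 ), 7 * sqrt( 7),  83,83,  85, 90, 64*sqrt(15 ) ] 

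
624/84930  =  104/14155 = 0.01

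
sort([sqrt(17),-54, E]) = [- 54,  E,sqrt(17 )]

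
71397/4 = 17849+1/4 = 17849.25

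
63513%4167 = 1008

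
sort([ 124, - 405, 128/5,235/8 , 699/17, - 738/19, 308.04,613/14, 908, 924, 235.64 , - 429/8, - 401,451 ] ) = [ - 405,-401,-429/8, - 738/19,  128/5,235/8,699/17,613/14,124,  235.64,308.04 , 451 , 908, 924 ] 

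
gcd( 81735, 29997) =3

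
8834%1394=470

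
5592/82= 68 + 8/41 = 68.20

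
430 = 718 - 288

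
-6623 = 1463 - 8086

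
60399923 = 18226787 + 42173136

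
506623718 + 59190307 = 565814025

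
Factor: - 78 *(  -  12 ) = 2^3* 3^2*13^1= 936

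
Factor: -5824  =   - 2^6*7^1*13^1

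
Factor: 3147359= 71^1*97^1*457^1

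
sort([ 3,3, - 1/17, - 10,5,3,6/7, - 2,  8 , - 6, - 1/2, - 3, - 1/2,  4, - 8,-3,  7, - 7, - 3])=[ - 10, - 8, - 7, - 6, - 3, - 3, - 3, - 2 , - 1/2, - 1/2, - 1/17,6/7,3,3,3,4, 5, 7, 8 ]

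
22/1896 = 11/948 = 0.01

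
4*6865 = 27460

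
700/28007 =100/4001 = 0.02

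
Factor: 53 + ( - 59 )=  - 6 = - 2^1*3^1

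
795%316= 163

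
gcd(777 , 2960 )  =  37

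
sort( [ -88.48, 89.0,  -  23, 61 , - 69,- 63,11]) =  [ - 88.48,-69, - 63, - 23,  11,  61, 89.0 ]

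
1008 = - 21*(- 48)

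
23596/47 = 23596/47 = 502.04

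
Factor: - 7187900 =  - 2^2*5^2*71879^1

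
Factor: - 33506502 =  - 2^1*3^1*5584417^1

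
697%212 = 61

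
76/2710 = 38/1355 = 0.03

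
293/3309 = 293/3309 = 0.09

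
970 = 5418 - 4448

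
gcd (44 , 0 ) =44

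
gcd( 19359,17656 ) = 1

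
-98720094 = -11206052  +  -87514042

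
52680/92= 572 + 14/23  =  572.61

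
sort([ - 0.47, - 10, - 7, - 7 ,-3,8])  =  [-10, - 7,-7 , - 3, - 0.47,8]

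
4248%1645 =958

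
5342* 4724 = 25235608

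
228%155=73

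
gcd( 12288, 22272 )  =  768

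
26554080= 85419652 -58865572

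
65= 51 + 14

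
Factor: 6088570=2^1*5^1*608857^1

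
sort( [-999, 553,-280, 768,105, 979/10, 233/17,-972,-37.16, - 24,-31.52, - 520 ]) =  [-999, - 972,-520, - 280, - 37.16,-31.52, - 24, 233/17 , 979/10, 105, 553, 768]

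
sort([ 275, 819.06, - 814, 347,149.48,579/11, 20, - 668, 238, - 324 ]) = [ - 814, - 668, - 324, 20, 579/11, 149.48,  238, 275,347, 819.06 ] 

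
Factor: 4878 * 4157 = 20277846 = 2^1*3^2*271^1*4157^1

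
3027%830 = 537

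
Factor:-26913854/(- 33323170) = 13456927/16661585 = 5^( - 1)*11^1*1231^( - 1)*2707^( -1 )  *  1223357^1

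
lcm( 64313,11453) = 836069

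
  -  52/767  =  -4/59 = - 0.07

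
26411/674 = 26411/674=39.19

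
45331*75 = 3399825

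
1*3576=3576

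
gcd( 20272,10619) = 7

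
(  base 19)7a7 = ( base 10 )2724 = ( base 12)16B0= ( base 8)5244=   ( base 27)3jo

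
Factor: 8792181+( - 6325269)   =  2466912 = 2^5*3^1 * 7^1*3671^1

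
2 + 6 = 8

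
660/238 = 2 + 92/119 = 2.77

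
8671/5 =1734 + 1/5 = 1734.20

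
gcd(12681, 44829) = 9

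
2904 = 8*363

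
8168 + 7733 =15901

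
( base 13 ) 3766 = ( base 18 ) 164a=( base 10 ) 7858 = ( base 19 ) 12eb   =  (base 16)1EB2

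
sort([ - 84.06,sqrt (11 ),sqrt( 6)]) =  [ - 84.06,sqrt(6),sqrt( 11 )]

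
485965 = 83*5855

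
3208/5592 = 401/699 = 0.57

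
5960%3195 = 2765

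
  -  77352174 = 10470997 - 87823171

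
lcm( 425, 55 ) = 4675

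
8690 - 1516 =7174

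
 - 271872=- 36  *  7552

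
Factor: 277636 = 2^2*31^1 * 2239^1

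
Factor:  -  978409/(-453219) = 3^(- 1) * 13^( - 1) * 307^1*3187^1 * 11621^( - 1)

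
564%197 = 170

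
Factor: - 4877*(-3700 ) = 2^2*5^2*37^1*4877^1 = 18044900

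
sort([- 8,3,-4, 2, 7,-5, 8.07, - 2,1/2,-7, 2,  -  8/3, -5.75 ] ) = [ - 8 , - 7 ,-5.75 , - 5, - 4 , - 8/3 , - 2, 1/2,  2 , 2, 3,7, 8.07]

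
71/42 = 1 + 29/42 = 1.69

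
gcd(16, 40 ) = 8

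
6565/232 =28 + 69/232  =  28.30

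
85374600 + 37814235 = 123188835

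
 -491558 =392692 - 884250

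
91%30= 1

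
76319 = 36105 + 40214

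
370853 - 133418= 237435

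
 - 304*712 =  - 216448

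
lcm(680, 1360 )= 1360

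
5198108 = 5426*958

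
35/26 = 35/26 = 1.35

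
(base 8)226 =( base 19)7H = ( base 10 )150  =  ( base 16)96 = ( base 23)6C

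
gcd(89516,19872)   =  92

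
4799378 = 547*8774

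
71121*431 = 30653151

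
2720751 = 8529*319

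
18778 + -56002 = - 37224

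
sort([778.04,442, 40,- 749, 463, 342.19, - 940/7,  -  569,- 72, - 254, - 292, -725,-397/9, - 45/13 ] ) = [-749, - 725, - 569, - 292, - 254, - 940/7, - 72,- 397/9, - 45/13, 40,342.19,442,463,  778.04 ] 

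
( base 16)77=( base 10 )119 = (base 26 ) 4f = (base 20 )5J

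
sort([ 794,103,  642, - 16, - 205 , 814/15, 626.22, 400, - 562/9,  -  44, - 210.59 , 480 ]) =[  -  210.59 ,  -  205, - 562/9, - 44 ,-16, 814/15 , 103,400,480 , 626.22,  642 , 794]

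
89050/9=89050/9 = 9894.44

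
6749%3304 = 141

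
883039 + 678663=1561702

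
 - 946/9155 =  - 946/9155 = -  0.10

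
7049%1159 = 95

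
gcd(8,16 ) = 8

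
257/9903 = 257/9903 =0.03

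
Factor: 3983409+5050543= 2^5* 282311^1 = 9033952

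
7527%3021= 1485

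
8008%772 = 288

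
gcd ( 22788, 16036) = 844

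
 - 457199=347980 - 805179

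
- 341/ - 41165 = 341/41165 = 0.01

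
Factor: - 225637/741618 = - 2^( - 1)*3^(- 2)*41201^(  -  1)*225637^1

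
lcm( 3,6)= 6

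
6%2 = 0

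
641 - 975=  -  334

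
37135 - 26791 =10344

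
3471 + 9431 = 12902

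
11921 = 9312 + 2609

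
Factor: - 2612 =- 2^2*653^1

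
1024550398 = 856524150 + 168026248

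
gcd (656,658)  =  2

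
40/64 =5/8 =0.62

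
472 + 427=899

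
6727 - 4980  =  1747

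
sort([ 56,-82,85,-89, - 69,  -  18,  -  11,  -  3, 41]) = [ - 89, - 82,-69, - 18, - 11,-3, 41, 56,85] 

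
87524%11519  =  6891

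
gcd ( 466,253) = 1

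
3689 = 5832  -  2143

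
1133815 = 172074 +961741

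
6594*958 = 6317052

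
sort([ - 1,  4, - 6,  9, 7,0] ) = [ - 6, - 1,0,4,  7, 9]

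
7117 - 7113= 4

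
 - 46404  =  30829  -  77233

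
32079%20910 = 11169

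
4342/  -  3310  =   - 2 + 1139/1655 = -  1.31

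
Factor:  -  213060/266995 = -636/797 = - 2^2*3^1*53^1*797^(- 1)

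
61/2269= 61/2269= 0.03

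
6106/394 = 3053/197 = 15.50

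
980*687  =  673260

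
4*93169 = 372676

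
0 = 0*4100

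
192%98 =94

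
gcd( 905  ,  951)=1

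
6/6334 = 3/3167=0.00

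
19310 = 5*3862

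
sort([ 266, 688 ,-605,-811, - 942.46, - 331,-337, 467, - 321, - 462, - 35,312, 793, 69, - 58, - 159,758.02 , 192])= [  -  942.46,-811, - 605,  -  462,-337,-331, - 321, - 159,-58, - 35,69, 192, 266,312 , 467,688, 758.02, 793 ]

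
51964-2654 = 49310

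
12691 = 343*37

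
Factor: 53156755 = 5^1*103^1*103217^1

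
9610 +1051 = 10661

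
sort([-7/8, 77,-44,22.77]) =[ - 44, - 7/8,22.77 , 77 ]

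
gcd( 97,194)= 97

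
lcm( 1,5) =5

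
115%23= 0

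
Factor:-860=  - 2^2* 5^1 * 43^1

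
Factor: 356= 2^2*89^1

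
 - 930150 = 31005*( - 30)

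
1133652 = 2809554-1675902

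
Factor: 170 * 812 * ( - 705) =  -97318200 = - 2^3 * 3^1 *5^2 * 7^1 *17^1*29^1*47^1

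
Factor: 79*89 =7031=79^1 *89^1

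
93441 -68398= 25043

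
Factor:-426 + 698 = 272 = 2^4*17^1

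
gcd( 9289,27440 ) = 7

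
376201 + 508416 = 884617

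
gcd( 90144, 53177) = 1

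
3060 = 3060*1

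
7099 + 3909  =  11008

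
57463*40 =2298520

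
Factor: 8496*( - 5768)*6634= - 325098692352  =  - 2^8*3^2 * 7^1*31^1*59^1*  103^1*107^1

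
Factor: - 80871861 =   -  3^1*7^1 *3851041^1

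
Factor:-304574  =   - 2^1*152287^1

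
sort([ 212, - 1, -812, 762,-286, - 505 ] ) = [ - 812 , - 505,-286, - 1, 212, 762 ] 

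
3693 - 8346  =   - 4653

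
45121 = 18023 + 27098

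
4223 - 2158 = 2065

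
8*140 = 1120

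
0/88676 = 0 = 0.00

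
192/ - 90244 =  - 48/22561 = - 0.00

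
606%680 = 606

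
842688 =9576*88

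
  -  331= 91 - 422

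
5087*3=15261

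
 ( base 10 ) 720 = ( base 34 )l6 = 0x2d0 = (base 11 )5A5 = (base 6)3200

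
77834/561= 138+ 416/561=138.74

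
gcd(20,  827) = 1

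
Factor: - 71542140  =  -2^2 * 3^1*5^1 * 1192369^1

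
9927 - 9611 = 316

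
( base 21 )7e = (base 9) 188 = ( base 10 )161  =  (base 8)241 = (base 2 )10100001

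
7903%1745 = 923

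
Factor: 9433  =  9433^1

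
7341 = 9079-1738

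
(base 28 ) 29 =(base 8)101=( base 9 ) 72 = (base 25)2F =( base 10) 65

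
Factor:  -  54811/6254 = - 2^( - 1)*53^(  -  1)*929^1 = - 929/106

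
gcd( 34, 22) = 2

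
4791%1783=1225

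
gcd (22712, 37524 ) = 4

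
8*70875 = 567000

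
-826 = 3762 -4588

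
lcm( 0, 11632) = 0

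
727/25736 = 727/25736 = 0.03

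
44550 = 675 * 66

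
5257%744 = 49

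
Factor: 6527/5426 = 2^ ( - 1)*61^1*107^1*2713^( - 1)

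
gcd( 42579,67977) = 747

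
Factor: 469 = 7^1*67^1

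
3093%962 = 207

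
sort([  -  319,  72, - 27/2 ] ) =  [ - 319, - 27/2, 72]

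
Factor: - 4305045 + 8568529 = 2^2*359^1 * 2969^1 = 4263484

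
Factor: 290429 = 290429^1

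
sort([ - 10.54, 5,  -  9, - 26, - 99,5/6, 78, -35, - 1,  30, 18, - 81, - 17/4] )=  [ - 99, - 81,- 35, - 26, - 10.54, - 9, - 17/4,- 1,  5/6, 5,  18, 30,  78]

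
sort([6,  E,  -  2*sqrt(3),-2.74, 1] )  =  [ - 2*sqrt( 3),-2.74,  1 , E, 6]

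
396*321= 127116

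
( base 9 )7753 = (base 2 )1011001010110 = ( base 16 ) 1656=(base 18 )hbc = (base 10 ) 5718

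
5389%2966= 2423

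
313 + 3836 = 4149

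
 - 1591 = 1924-3515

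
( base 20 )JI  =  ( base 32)ce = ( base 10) 398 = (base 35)BD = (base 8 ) 616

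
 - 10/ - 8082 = 5/4041= 0.00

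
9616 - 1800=7816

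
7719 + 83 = 7802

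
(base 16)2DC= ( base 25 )147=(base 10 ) 732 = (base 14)3a4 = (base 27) 103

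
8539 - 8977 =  - 438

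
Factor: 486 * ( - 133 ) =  - 64638= -  2^1*3^5*7^1*19^1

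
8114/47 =8114/47 = 172.64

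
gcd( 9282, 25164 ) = 6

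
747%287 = 173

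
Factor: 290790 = 2^1 * 3^4*5^1*359^1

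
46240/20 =2312  =  2312.00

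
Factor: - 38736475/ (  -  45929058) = 2^( - 1)*3^ (-1)*5^2*7^ ( - 1) * 47^( - 1)*53^(-1)  *  439^( - 1)*1549459^1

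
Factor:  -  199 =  - 199^1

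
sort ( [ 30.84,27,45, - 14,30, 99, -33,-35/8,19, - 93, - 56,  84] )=[ - 93, - 56, - 33, - 14, - 35/8,19,27 , 30, 30.84, 45, 84 , 99 ] 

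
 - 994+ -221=- 1215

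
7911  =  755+7156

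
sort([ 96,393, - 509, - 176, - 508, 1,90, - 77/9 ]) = [ - 509, - 508, - 176,  -  77/9, 1,  90,96,393] 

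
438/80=5+ 19/40 = 5.47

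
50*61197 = 3059850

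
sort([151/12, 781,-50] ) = [ - 50, 151/12, 781]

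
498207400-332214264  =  165993136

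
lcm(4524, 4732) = 411684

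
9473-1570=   7903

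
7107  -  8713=- 1606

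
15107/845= 17 + 742/845 = 17.88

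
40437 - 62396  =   - 21959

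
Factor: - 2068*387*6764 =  -2^4*3^2*11^1*19^1*43^1 * 47^1*89^1 = -5413337424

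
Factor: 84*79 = 6636 = 2^2*3^1*7^1*79^1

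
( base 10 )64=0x40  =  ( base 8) 100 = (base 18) 3a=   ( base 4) 1000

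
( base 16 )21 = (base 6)53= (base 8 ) 41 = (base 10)33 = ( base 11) 30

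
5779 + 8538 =14317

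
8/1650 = 4/825 = 0.00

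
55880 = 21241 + 34639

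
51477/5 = 10295 + 2/5 = 10295.40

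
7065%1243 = 850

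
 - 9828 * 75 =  - 737100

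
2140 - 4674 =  - 2534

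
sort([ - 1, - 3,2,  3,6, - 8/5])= [ - 3, - 8/5, - 1  ,  2,3, 6] 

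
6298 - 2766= 3532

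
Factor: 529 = 23^2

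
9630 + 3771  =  13401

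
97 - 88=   9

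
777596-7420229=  - 6642633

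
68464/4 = 17116 = 17116.00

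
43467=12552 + 30915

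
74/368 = 37/184 = 0.20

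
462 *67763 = 31306506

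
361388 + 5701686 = 6063074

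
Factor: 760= 2^3*5^1*19^1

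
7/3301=7/3301 = 0.00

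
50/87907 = 50/87907 = 0.00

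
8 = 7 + 1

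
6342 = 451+5891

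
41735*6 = 250410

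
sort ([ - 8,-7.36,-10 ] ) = [- 10, - 8, - 7.36 ] 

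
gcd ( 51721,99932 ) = 1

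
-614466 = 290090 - 904556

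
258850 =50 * 5177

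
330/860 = 33/86 = 0.38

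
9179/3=9179/3=3059.67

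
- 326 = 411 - 737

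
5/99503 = 5/99503 = 0.00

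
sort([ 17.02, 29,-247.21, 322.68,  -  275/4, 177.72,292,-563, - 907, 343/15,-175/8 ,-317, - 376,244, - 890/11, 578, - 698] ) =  [ - 907,  -  698,-563,  -  376, - 317,-247.21, - 890/11 , - 275/4, - 175/8, 17.02,343/15  ,  29, 177.72,244,292 , 322.68,578 ] 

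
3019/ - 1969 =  - 2 + 919/1969 = - 1.53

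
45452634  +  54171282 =99623916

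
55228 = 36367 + 18861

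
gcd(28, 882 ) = 14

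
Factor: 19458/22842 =23/27= 3^( - 3) * 23^1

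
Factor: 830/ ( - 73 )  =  -2^1*5^1*73^( - 1)* 83^1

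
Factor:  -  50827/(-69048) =53/72=2^( - 3)*3^(  -  2)*53^1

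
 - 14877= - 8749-6128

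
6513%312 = 273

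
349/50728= 349/50728=0.01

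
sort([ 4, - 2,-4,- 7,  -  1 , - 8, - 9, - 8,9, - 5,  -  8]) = [ - 9,  -  8,  -  8, - 8, - 7, -5,-4, -2, - 1, 4, 9 ] 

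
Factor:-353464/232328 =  - 391/257=- 17^1*23^1*257^ (  -  1)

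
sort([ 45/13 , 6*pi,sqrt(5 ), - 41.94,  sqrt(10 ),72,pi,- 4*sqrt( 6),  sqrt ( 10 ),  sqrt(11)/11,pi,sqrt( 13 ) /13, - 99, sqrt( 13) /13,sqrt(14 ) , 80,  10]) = [ - 99, - 41.94 , - 4*sqrt ( 6),sqrt( 13 ) /13, sqrt( 13) /13 , sqrt( 11)/11, sqrt ( 5 ), pi, pi, sqrt(  10 ) , sqrt(10 ),  45/13 , sqrt( 14 ),10, 6*pi , 72,  80 ] 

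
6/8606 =3/4303= 0.00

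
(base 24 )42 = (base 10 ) 98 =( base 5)343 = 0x62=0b1100010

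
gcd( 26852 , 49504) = 28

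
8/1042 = 4/521 = 0.01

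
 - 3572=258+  - 3830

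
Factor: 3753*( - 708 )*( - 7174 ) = 2^3 * 3^4*17^1*59^1*139^1*211^1 = 19062207576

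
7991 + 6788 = 14779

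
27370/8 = 3421+1/4=3421.25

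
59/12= 59/12 = 4.92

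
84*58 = 4872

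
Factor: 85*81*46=2^1*3^4 * 5^1*17^1*23^1 = 316710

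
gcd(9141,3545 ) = 1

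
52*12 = 624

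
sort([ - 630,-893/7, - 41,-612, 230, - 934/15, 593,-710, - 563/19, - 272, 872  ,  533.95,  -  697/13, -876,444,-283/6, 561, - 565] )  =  [  -  876, -710, - 630, - 612, - 565, - 272,- 893/7,-934/15,  -  697/13, - 283/6, - 41, -563/19, 230, 444, 533.95, 561, 593, 872] 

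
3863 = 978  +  2885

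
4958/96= 2479/48 = 51.65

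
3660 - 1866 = 1794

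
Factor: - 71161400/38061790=  -  2^2*5^1* 13^( - 1 )*113^( - 1)*383^1*929^1*2591^(-1 ) = -7116140/3806179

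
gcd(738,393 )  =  3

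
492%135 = 87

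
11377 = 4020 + 7357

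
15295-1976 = 13319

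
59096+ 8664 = 67760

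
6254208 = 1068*5856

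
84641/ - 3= - 28214 + 1/3 = - 28213.67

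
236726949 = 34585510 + 202141439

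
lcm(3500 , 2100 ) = 10500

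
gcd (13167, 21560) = 77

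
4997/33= 4997/33 = 151.42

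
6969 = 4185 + 2784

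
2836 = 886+1950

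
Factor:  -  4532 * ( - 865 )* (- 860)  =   - 3371354800 = - 2^4*5^2*11^1*43^1*103^1*173^1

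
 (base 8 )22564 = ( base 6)112220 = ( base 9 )14133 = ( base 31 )9u9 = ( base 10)9588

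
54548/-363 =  - 54548/363 = - 150.27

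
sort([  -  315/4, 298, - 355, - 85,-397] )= [ - 397, - 355, - 85, - 315/4,298 ]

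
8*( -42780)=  - 342240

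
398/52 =199/26 = 7.65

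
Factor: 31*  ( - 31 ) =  - 961  =  -  31^2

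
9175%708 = 679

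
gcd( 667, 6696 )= 1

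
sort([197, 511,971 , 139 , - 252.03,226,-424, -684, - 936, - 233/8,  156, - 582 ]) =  [  -  936, - 684, - 582, - 424, - 252.03, - 233/8,139, 156,  197, 226, 511, 971] 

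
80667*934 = 75342978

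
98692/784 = 24673/196 = 125.88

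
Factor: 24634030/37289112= 2^ ( - 2)*3^( - 1 ) * 5^1 * 7^( - 1 )*41^1*173^( - 1)*1283^(  -  1)*60083^1 = 12317015/18644556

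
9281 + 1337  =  10618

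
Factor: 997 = 997^1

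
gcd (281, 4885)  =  1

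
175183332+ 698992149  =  874175481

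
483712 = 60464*8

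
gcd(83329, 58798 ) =1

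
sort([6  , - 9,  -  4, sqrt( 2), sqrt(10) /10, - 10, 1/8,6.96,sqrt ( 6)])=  [ - 10, - 9, - 4, 1/8 , sqrt(10)/10,sqrt( 2),sqrt(6),6, 6.96]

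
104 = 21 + 83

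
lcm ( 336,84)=336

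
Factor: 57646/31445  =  3034/1655  =  2^1*5^(-1)*37^1*41^1*331^( - 1 ) 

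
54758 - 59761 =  - 5003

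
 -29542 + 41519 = 11977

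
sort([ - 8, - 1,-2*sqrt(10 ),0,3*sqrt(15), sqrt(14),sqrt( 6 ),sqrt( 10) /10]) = [ - 8,-2*sqrt( 10), - 1, 0, sqrt( 10 ) /10,sqrt( 6 ),sqrt( 14 ) , 3*sqrt(15 ) ] 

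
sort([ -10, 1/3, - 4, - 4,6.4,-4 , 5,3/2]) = [ - 10, - 4,-4, - 4, 1/3, 3/2, 5, 6.4]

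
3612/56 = 64+1/2 = 64.50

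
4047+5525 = 9572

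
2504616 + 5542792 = 8047408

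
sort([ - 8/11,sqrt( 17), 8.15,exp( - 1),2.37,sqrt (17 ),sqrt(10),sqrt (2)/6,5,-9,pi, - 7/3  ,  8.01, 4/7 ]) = [ - 9, - 7/3, - 8/11, sqrt(2 )/6, exp(  -  1), 4/7, 2.37,pi, sqrt( 10),sqrt( 17),sqrt( 17) , 5,8.01,8.15]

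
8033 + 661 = 8694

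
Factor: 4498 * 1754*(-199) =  - 1570008908  =  - 2^2*13^1 *173^1*199^1*877^1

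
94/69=94/69 = 1.36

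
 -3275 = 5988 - 9263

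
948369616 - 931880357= 16489259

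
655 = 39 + 616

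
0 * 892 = 0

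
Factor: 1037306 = 2^1*17^1*30509^1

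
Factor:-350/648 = -2^( - 2)*3^(-4)*5^2*7^1  =  - 175/324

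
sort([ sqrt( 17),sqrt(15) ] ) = [ sqrt( 15), sqrt( 17)]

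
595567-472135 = 123432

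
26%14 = 12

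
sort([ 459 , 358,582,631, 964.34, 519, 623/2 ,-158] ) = [ - 158,623/2, 358,459, 519,582,  631, 964.34]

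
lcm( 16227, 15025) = 405675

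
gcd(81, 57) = 3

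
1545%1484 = 61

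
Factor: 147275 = 5^2 * 43^1*137^1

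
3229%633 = 64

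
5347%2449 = 449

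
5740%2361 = 1018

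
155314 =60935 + 94379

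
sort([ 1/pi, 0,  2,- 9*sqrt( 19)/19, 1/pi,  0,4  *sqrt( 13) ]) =[ - 9*sqrt( 19 )/19, 0, 0, 1/pi,  1/pi, 2, 4*sqrt(13)]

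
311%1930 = 311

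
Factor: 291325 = 5^2*43^1*271^1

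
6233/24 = 6233/24 = 259.71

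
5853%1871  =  240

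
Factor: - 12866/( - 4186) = 919/299 = 13^(  -  1 )*23^(-1)*919^1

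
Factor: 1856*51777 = 96098112=2^6*3^2*11^1*29^1*523^1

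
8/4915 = 8/4915 = 0.00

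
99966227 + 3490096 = 103456323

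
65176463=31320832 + 33855631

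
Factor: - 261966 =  - 2^1*3^1*43661^1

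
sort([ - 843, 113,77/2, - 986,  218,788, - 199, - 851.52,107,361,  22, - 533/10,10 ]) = [  -  986, - 851.52,  -  843, - 199, - 533/10,10,  22,77/2 , 107, 113, 218,  361,788 ] 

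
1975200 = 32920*60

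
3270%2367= 903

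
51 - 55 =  - 4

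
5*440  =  2200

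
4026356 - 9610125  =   - 5583769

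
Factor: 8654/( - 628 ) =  - 4327/314= - 2^( - 1 )*157^( - 1)*4327^1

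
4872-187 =4685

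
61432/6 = 30716/3 = 10238.67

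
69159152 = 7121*9712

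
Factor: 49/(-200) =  - 2^( -3)*5^(- 2 )*7^2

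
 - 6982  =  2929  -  9911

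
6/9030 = 1/1505 = 0.00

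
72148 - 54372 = 17776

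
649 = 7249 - 6600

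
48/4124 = 12/1031 = 0.01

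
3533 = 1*3533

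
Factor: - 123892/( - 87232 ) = 659/464 = 2^(-4) * 29^ (-1)*659^1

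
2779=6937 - 4158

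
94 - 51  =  43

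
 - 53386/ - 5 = 10677 + 1/5 = 10677.20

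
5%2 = 1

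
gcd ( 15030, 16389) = 9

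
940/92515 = 188/18503 = 0.01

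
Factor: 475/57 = 25/3  =  3^(- 1)*5^2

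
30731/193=159 + 44/193 = 159.23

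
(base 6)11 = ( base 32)7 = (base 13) 7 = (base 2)111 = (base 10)7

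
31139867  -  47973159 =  - 16833292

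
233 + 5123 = 5356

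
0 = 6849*0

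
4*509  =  2036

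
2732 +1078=3810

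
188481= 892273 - 703792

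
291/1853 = 291/1853 =0.16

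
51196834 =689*74306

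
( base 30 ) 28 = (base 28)2c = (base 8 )104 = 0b1000100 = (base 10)68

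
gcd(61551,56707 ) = 7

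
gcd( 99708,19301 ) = 1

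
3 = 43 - 40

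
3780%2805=975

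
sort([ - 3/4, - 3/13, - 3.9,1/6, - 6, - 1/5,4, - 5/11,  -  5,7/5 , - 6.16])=[ - 6.16 , - 6, - 5 , - 3.9,-3/4, - 5/11, - 3/13, -1/5, 1/6,7/5, 4 ]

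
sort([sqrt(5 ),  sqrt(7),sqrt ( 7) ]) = [sqrt ( 5),sqrt( 7),sqrt(7 ) ] 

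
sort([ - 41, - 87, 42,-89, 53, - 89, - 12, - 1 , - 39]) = [ - 89, - 89,-87 , -41,-39,  -  12, - 1,42,53 ]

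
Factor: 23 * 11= 253= 11^1 * 23^1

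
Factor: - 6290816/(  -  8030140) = 2^5*5^( - 1 )*7^2 * 17^1*59^1*401507^( - 1) = 1572704/2007535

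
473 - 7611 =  - 7138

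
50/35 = 10/7 = 1.43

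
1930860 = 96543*20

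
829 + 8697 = 9526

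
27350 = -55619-- 82969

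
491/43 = 491/43 = 11.42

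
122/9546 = 61/4773  =  0.01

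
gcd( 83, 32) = 1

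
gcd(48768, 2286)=762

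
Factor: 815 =5^1*163^1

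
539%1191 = 539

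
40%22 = 18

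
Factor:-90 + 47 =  - 43= - 43^1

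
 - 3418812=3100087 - 6518899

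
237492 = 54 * 4398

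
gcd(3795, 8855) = 1265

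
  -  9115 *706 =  - 6435190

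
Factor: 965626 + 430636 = 1396262 = 2^1*7^1*99733^1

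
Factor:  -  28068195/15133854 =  - 9356065/5044618 = - 2^( - 1 )*5^1*59^( - 1) * 42751^ ( - 1)*1871213^1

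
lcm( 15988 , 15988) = 15988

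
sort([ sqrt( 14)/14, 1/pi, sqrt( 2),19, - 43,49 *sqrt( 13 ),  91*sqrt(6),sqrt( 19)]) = [ - 43, sqrt(14 ) /14,1/pi,sqrt(2), sqrt(19), 19,49*sqrt(13), 91*sqrt( 6)]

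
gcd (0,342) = 342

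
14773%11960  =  2813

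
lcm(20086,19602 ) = 1626966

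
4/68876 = 1/17219 = 0.00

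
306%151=4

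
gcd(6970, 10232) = 2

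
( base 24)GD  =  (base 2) 110001101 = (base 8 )615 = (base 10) 397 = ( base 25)FM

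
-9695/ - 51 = 190 + 5/51 = 190.10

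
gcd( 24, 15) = 3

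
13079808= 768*17031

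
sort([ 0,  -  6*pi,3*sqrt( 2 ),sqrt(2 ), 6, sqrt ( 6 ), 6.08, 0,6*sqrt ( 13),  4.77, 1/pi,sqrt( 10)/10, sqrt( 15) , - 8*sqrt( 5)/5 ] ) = [-6*pi  ,-8*sqrt( 5 )/5, 0, 0, sqrt(10) /10, 1/pi,sqrt(2),  sqrt( 6) , sqrt( 15 ), 3*sqrt(2), 4.77 , 6, 6.08,  6*sqrt( 13) ]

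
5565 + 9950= 15515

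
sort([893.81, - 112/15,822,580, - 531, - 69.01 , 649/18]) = [ - 531, - 69.01 , - 112/15,  649/18, 580 , 822,893.81]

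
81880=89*920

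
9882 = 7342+2540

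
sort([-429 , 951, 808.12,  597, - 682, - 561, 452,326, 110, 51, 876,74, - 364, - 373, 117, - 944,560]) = [ - 944,-682,-561, - 429, - 373,  -  364, 51,74, 110, 117, 326, 452 , 560,597, 808.12,876, 951 ]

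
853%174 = 157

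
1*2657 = 2657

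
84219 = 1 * 84219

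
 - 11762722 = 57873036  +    -  69635758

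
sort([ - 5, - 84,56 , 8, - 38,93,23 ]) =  [ - 84, - 38,  -  5, 8, 23,56,93] 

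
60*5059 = 303540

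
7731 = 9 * 859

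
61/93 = 61/93  =  0.66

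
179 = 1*179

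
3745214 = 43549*86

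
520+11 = 531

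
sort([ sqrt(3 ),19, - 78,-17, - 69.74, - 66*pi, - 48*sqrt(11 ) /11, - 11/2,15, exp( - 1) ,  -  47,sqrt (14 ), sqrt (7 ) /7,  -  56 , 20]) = [ - 66*pi, - 78, - 69.74,-56,-47,-17, - 48*sqrt( 11) /11, - 11/2,exp( - 1),sqrt ( 7)/7,sqrt( 3 ), sqrt(14 ), 15,  19, 20] 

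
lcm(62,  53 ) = 3286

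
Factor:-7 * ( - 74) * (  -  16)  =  -8288 = - 2^5*7^1 * 37^1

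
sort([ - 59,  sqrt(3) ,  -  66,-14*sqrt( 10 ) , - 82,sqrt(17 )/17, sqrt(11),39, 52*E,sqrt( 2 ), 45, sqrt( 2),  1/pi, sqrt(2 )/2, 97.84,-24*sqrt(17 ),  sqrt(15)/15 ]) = [ - 24 * sqrt( 17), - 82, - 66, - 59,-14*sqrt( 10),  sqrt ( 17) /17 , sqrt(15 )/15, 1/pi , sqrt(2 )/2 , sqrt(2 ),sqrt( 2), sqrt( 3),  sqrt(11),39,45,97.84,52*E ] 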